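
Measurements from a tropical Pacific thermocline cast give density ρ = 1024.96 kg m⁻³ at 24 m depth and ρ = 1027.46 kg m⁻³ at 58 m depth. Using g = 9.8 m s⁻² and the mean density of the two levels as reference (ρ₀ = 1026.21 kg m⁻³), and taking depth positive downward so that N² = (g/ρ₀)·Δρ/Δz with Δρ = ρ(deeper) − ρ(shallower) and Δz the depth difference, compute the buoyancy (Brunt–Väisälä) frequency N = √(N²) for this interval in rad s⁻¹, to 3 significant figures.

Δρ = 1027.46 − 1024.96 = 2.50 kg m⁻³ over Δz = 58 − 24 = 34 m.
N² = (9.8/1026.21) × (2.50/34) = 7.0218 × 10⁻⁴ s⁻².
N = √(7.0218 × 10⁻⁴) = 0.026499 rad s⁻¹ ≈ 0.0265 rad s⁻¹.

0.0265 rad s⁻¹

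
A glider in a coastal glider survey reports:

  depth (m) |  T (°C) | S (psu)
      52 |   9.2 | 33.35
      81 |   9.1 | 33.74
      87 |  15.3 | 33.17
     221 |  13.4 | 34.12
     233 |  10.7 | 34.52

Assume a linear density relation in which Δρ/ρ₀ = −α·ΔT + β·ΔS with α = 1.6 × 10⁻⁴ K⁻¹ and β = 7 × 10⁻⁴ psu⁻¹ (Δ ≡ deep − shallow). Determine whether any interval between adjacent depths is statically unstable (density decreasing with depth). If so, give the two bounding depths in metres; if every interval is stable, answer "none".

Evaluate Δρ/ρ₀ = −αΔT + βΔS across each adjacent pair:
  52–81 m: −αΔT+βΔS = −(1.6 × 10⁻⁴)(-0.1)+(7 × 10⁻⁴)(+0.39) = 2.9 × 10⁻⁴ → stable
  81–87 m: −αΔT+βΔS = −(1.6 × 10⁻⁴)(+6.2)+(7 × 10⁻⁴)(-0.57) = -1.4 × 10⁻³ → UNSTABLE
  87–221 m: −αΔT+βΔS = −(1.6 × 10⁻⁴)(-1.9)+(7 × 10⁻⁴)(+0.95) = 9.7 × 10⁻⁴ → stable
  221–233 m: −αΔT+βΔS = −(1.6 × 10⁻⁴)(-2.7)+(7 × 10⁻⁴)(+0.40) = 7.1 × 10⁻⁴ → stable
The 81–87 m interval has Δρ < 0: lighter water underlies denser water.

81–87 m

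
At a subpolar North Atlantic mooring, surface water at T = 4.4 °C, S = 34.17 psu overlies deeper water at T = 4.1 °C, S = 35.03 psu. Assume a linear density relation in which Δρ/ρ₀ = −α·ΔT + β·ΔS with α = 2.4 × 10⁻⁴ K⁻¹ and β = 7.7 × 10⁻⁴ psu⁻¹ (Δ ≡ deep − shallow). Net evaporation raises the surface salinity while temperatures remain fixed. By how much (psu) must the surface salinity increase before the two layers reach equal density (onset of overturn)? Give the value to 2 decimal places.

Neutral buoyancy requires −α(T_deep − T_surf) + β(S_deep − S_surf′) = 0.
S_surf′ = S_deep − (α/β)·ΔT = 35.03 − (2.4 × 10⁻⁴/7.7 × 10⁻⁴)·(-0.3) = 35.1235 psu.
Increase required: 35.1235 − 34.17 = 0.9535 psu.

0.95 psu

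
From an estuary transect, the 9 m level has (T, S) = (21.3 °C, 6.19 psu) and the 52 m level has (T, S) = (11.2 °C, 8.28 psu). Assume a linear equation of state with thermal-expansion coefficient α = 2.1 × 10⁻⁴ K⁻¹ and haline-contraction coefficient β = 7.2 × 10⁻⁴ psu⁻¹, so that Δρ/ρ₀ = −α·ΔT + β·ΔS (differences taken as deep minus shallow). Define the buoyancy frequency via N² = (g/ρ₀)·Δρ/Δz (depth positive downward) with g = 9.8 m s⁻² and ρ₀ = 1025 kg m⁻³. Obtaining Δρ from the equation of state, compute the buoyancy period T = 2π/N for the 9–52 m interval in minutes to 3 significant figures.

3.64 min

ΔT = -10.1 K, ΔS = +2.09 psu (deep − shallow).
Δρ/ρ₀ = −αΔT + βΔS = 2.121 × 10⁻³ + 1.5048 × 10⁻³ = 3.6258 × 10⁻³, so Δρ ≈ 3.716 kg m⁻³.
N² = (g/ρ₀)·Δρ/Δz = g·(Δρ/ρ₀)/Δz = 9.8 × 3.6258 × 10⁻³ / 43 = 8.2635 × 10⁻⁴ s⁻².
N = √(8.2635 × 10⁻⁴) = 0.028746 rad s⁻¹ → T = 2π/N = 218.58 s = 3.6430 min ≈ 3.64 min.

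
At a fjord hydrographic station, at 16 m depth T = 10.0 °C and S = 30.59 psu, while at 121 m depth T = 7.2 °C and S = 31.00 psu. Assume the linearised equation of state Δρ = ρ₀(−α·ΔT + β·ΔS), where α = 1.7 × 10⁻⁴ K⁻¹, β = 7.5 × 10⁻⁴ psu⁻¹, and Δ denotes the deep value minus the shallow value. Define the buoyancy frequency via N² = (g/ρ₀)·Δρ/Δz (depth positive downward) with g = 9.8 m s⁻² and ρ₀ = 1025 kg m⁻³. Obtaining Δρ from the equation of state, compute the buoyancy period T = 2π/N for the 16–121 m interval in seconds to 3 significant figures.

ΔT = -2.8 K, ΔS = +0.41 psu (deep − shallow).
Δρ/ρ₀ = −αΔT + βΔS = 4.76 × 10⁻⁴ + 3.075 × 10⁻⁴ = 7.835 × 10⁻⁴, so Δρ ≈ 0.8031 kg m⁻³.
N² = (g/ρ₀)·Δρ/Δz = g·(Δρ/ρ₀)/Δz = 9.8 × 7.835 × 10⁻⁴ / 105 = 7.3127 × 10⁻⁵ s⁻².
N = √(7.3127 × 10⁻⁵) = 8.5514 × 10⁻³ rad s⁻¹ → T = 2π/N = 734.76 s ≈ 735 s.

735 s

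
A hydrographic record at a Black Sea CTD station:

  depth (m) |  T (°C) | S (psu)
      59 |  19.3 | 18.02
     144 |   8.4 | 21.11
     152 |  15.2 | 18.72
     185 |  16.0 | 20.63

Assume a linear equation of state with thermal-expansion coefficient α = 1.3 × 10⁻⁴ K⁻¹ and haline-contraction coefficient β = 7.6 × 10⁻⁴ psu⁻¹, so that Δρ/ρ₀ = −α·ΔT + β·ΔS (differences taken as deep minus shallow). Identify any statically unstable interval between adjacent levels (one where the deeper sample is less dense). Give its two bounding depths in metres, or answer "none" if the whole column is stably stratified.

144–152 m

Evaluate Δρ/ρ₀ = −αΔT + βΔS across each adjacent pair:
  59–144 m: −αΔT+βΔS = −(1.3 × 10⁻⁴)(-10.9)+(7.6 × 10⁻⁴)(+3.09) = 3.8 × 10⁻³ → stable
  144–152 m: −αΔT+βΔS = −(1.3 × 10⁻⁴)(+6.8)+(7.6 × 10⁻⁴)(-2.39) = -2.7 × 10⁻³ → UNSTABLE
  152–185 m: −αΔT+βΔS = −(1.3 × 10⁻⁴)(+0.8)+(7.6 × 10⁻⁴)(+1.91) = 1.3 × 10⁻³ → stable
The 144–152 m interval has Δρ < 0: lighter water underlies denser water.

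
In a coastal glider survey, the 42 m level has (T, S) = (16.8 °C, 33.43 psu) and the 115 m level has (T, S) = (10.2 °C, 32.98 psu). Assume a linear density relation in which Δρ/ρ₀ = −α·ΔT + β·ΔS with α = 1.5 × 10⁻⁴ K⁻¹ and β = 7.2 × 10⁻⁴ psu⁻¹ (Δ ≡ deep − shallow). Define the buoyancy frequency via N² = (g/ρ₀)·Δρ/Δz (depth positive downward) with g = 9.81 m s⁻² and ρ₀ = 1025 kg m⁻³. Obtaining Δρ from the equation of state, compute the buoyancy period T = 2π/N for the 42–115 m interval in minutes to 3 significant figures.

11.1 min

ΔT = -6.6 K, ΔS = -0.45 psu (deep − shallow).
Δρ/ρ₀ = −αΔT + βΔS = 9.90 × 10⁻⁴ − 3.24 × 10⁻⁴ = 6.66 × 10⁻⁴, so Δρ ≈ 0.6826 kg m⁻³.
N² = (g/ρ₀)·Δρ/Δz = g·(Δρ/ρ₀)/Δz = 9.81 × 6.66 × 10⁻⁴ / 73 = 8.9499 × 10⁻⁵ s⁻².
N = √(8.9499 × 10⁻⁵) = 9.4604 × 10⁻³ rad s⁻¹ → T = 2π/N = 664.16 s = 11.069 min ≈ 11.1 min.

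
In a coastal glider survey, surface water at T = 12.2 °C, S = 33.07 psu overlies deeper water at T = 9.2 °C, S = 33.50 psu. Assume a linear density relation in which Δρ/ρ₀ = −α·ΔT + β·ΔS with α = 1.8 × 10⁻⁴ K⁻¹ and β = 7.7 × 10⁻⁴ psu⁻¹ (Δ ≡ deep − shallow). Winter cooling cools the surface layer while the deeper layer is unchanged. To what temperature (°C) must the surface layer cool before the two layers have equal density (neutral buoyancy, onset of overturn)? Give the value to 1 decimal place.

Neutral buoyancy requires Δρ = 0, i.e. −α(T_deep − T_surf′) + β(S_deep − S_surf) = 0.
T_surf′ = T_deep − (β/α)·ΔS = 9.2 − (7.7 × 10⁻⁴/1.8 × 10⁻⁴)·(+0.43) = 7.361 °C.
Cooling required: 12.2 − (7.361) = 4.839 °C.

7.4 °C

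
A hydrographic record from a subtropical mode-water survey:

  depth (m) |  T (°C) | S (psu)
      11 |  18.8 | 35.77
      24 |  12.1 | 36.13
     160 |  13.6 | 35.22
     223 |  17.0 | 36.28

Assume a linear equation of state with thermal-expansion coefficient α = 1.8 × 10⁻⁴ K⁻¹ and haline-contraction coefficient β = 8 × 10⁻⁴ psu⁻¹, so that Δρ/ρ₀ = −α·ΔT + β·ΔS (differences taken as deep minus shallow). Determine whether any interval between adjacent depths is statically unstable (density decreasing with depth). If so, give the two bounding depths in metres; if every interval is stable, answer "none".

Evaluate Δρ/ρ₀ = −αΔT + βΔS across each adjacent pair:
  11–24 m: −αΔT+βΔS = −(1.8 × 10⁻⁴)(-6.7)+(8 × 10⁻⁴)(+0.36) = 1.5 × 10⁻³ → stable
  24–160 m: −αΔT+βΔS = −(1.8 × 10⁻⁴)(+1.5)+(8 × 10⁻⁴)(-0.91) = -1.0 × 10⁻³ → UNSTABLE
  160–223 m: −αΔT+βΔS = −(1.8 × 10⁻⁴)(+3.4)+(8 × 10⁻⁴)(+1.06) = 2.4 × 10⁻⁴ → stable
The 24–160 m interval has Δρ < 0: lighter water underlies denser water.

24–160 m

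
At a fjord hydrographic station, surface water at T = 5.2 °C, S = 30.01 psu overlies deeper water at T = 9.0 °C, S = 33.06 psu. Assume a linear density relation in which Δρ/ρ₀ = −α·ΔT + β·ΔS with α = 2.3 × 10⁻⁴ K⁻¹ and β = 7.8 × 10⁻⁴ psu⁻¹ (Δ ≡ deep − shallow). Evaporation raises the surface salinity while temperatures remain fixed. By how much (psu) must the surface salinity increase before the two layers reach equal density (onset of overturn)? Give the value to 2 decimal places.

1.93 psu

Neutral buoyancy requires −α(T_deep − T_surf) + β(S_deep − S_surf′) = 0.
S_surf′ = S_deep − (α/β)·ΔT = 33.06 − (2.3 × 10⁻⁴/7.8 × 10⁻⁴)·(+3.8) = 31.9395 psu.
Increase required: 31.9395 − 30.01 = 1.9295 psu.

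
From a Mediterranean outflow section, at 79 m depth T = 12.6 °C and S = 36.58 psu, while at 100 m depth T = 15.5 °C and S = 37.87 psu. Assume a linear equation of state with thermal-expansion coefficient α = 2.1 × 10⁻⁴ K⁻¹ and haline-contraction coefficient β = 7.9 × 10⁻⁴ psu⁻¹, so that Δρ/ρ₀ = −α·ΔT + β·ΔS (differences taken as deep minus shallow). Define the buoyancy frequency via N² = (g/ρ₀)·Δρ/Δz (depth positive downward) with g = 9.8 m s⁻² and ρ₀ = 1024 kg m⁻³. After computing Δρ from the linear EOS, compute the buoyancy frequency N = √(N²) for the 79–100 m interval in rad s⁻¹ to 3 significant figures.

0.0138 rad s⁻¹

ΔT = +2.9 K, ΔS = +1.29 psu (deep − shallow).
Δρ/ρ₀ = −αΔT + βΔS = -6.09 × 10⁻⁴ + 1.0191 × 10⁻³ = 4.101 × 10⁻⁴, so Δρ ≈ 0.4199 kg m⁻³.
N² = (g/ρ₀)·Δρ/Δz = g·(Δρ/ρ₀)/Δz = 9.8 × 4.101 × 10⁻⁴ / 21 = 1.9138 × 10⁻⁴ s⁻².
N = √(1.9138 × 10⁻⁴) = 0.013834 rad s⁻¹ ≈ 0.0138 rad s⁻¹.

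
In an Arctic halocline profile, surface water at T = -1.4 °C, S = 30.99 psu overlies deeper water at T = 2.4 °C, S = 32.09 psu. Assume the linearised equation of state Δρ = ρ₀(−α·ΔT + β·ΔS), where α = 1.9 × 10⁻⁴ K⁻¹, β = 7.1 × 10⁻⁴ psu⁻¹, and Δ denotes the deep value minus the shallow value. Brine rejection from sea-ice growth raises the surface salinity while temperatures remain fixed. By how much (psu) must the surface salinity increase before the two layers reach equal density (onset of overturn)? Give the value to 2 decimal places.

0.08 psu

Neutral buoyancy requires −α(T_deep − T_surf) + β(S_deep − S_surf′) = 0.
S_surf′ = S_deep − (α/β)·ΔT = 32.09 − (1.9 × 10⁻⁴/7.1 × 10⁻⁴)·(+3.8) = 31.0731 psu.
Increase required: 31.0731 − 30.99 = 0.0831 psu.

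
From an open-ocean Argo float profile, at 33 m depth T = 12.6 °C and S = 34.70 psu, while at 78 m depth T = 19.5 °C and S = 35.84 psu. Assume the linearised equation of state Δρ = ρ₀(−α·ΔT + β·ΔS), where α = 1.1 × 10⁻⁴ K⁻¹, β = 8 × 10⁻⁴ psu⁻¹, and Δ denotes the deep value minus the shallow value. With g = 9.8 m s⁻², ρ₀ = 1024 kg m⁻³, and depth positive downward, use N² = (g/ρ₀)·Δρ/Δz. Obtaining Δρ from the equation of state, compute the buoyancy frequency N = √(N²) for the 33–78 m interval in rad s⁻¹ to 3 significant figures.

5.77 × 10⁻³ rad s⁻¹

ΔT = +6.9 K, ΔS = +1.14 psu (deep − shallow).
Δρ/ρ₀ = −αΔT + βΔS = -7.59 × 10⁻⁴ + 9.12 × 10⁻⁴ = 1.53 × 10⁻⁴, so Δρ ≈ 0.1567 kg m⁻³.
N² = (g/ρ₀)·Δρ/Δz = g·(Δρ/ρ₀)/Δz = 9.8 × 1.53 × 10⁻⁴ / 45 = 3.3320 × 10⁻⁵ s⁻².
N = √(3.3320 × 10⁻⁵) = 5.7723 × 10⁻³ rad s⁻¹ ≈ 5.77 × 10⁻³ rad s⁻¹.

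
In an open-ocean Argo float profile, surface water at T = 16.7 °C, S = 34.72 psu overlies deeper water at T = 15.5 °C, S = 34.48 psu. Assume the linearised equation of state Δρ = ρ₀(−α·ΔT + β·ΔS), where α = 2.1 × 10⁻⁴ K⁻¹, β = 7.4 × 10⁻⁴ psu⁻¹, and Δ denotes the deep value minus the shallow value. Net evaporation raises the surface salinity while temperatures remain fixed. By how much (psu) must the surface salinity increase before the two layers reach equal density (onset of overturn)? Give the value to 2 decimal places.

Neutral buoyancy requires −α(T_deep − T_surf) + β(S_deep − S_surf′) = 0.
S_surf′ = S_deep − (α/β)·ΔT = 34.48 − (2.1 × 10⁻⁴/7.4 × 10⁻⁴)·(-1.2) = 34.8205 psu.
Increase required: 34.8205 − 34.72 = 0.1005 psu.

0.10 psu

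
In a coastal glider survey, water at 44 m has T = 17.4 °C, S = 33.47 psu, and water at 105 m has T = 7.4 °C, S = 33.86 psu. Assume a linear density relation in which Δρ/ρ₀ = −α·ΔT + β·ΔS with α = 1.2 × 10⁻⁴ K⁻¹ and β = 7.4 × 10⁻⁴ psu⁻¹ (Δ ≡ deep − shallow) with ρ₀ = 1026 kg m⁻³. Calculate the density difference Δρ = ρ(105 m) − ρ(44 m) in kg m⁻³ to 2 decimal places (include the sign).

+1.53 kg m⁻³

ΔT = -10.0 K, ΔS = +0.39 psu (deep − shallow).
Δρ/ρ₀ = −(1.2 × 10⁻⁴)(-10.0) + (7.4 × 10⁻⁴)(+0.39) = 1.4886 × 10⁻³.
Δρ = 1026 × (1.4886 × 10⁻³) = +1.53 kg m⁻³.
Positive Δρ: denser below, stable.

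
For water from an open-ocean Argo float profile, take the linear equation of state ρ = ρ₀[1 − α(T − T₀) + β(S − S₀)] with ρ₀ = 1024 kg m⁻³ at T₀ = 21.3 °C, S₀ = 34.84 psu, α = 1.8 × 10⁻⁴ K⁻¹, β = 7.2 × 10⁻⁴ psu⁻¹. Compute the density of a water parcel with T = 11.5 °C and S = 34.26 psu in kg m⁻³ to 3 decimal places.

T − T₀ = -9.8 K, S − S₀ = -0.58 psu.
Bracket = 1 − α·(-9.8) + β·(-0.58) = 1 + (1.3464 × 10⁻³) = 1.0013464.
ρ = 1024 × 1.0013464 = 1025.379 kg m⁻³.

1025.379 kg m⁻³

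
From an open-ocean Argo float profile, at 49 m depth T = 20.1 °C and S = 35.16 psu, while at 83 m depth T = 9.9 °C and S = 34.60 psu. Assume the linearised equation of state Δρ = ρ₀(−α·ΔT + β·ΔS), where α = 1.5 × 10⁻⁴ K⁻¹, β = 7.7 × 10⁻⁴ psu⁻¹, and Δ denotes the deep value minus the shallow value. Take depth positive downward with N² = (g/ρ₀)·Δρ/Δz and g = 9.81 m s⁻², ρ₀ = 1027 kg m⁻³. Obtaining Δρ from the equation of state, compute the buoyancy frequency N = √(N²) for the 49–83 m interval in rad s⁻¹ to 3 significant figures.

0.0178 rad s⁻¹

ΔT = -10.2 K, ΔS = -0.56 psu (deep − shallow).
Δρ/ρ₀ = −αΔT + βΔS = 1.53 × 10⁻³ − 4.312 × 10⁻⁴ = 1.0988 × 10⁻³, so Δρ ≈ 1.128 kg m⁻³.
N² = (g/ρ₀)·Δρ/Δz = g·(Δρ/ρ₀)/Δz = 9.81 × 1.0988 × 10⁻³ / 34 = 3.1704 × 10⁻⁴ s⁻².
N = √(3.1704 × 10⁻⁴) = 0.017806 rad s⁻¹ ≈ 0.0178 rad s⁻¹.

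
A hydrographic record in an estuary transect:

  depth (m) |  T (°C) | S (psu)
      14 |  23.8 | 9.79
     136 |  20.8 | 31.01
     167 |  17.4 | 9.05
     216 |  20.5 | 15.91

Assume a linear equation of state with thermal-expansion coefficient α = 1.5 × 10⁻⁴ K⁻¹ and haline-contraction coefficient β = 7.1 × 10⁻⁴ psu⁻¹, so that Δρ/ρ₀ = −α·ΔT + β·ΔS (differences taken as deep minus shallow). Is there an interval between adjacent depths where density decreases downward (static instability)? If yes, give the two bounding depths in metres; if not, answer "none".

Evaluate Δρ/ρ₀ = −αΔT + βΔS across each adjacent pair:
  14–136 m: −αΔT+βΔS = −(1.5 × 10⁻⁴)(-3.0)+(7.1 × 10⁻⁴)(+21.22) = 0.016 → stable
  136–167 m: −αΔT+βΔS = −(1.5 × 10⁻⁴)(-3.4)+(7.1 × 10⁻⁴)(-21.96) = -0.015 → UNSTABLE
  167–216 m: −αΔT+βΔS = −(1.5 × 10⁻⁴)(+3.1)+(7.1 × 10⁻⁴)(+6.86) = 4.4 × 10⁻³ → stable
The 136–167 m interval has Δρ < 0: lighter water underlies denser water.

136–167 m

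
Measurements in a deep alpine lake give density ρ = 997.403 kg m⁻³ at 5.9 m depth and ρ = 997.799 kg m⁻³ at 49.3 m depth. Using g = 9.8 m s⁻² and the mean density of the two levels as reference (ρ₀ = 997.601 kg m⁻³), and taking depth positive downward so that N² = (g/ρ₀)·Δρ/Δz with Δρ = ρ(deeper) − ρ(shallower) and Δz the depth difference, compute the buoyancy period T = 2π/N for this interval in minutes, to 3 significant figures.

11.1 min

Δρ = 997.799 − 997.403 = 0.396 kg m⁻³ over Δz = 49.3 − 5.9 = 43.4 m.
N² = (9.8/997.601) × (0.396/43.4) = 8.9634 × 10⁻⁵ s⁻².
N = √(8.9634 × 10⁻⁵) = 9.4675 × 10⁻³ rad s⁻¹, so T = 2π/N = 663.66 s = 11.061 min ≈ 11.1 min.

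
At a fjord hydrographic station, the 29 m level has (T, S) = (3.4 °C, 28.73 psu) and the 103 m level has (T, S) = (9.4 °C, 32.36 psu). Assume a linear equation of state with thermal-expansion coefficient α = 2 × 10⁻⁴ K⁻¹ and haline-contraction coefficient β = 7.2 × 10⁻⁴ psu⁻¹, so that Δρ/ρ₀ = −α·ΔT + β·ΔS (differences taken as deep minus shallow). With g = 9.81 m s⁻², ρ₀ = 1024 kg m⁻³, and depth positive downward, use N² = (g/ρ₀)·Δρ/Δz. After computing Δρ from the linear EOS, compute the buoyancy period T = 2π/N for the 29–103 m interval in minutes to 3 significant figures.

ΔT = +6.0 K, ΔS = +3.63 psu (deep − shallow).
Δρ/ρ₀ = −αΔT + βΔS = -1.20 × 10⁻³ + 2.6136 × 10⁻³ = 1.4136 × 10⁻³, so Δρ ≈ 1.448 kg m⁻³.
N² = (g/ρ₀)·Δρ/Δz = g·(Δρ/ρ₀)/Δz = 9.81 × 1.4136 × 10⁻³ / 74 = 1.8740 × 10⁻⁴ s⁻².
N = √(1.8740 × 10⁻⁴) = 0.013689 rad s⁻¹ → T = 2π/N = 459.00 s = 7.6500 min ≈ 7.65 min.

7.65 min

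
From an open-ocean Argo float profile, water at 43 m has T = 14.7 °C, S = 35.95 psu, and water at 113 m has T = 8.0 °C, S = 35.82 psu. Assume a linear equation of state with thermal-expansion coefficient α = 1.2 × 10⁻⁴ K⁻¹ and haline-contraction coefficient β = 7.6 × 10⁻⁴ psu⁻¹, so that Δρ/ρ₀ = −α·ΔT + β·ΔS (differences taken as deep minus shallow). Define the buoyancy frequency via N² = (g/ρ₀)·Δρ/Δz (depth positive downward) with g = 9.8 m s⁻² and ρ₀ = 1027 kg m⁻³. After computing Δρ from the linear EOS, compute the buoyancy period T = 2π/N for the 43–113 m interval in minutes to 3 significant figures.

ΔT = -6.7 K, ΔS = -0.13 psu (deep − shallow).
Δρ/ρ₀ = −αΔT + βΔS = 8.04 × 10⁻⁴ − 9.88 × 10⁻⁵ = 7.052 × 10⁻⁴, so Δρ ≈ 0.7242 kg m⁻³.
N² = (g/ρ₀)·Δρ/Δz = g·(Δρ/ρ₀)/Δz = 9.8 × 7.052 × 10⁻⁴ / 70 = 9.8728 × 10⁻⁵ s⁻².
N = √(9.8728 × 10⁻⁵) = 9.9362 × 10⁻³ rad s⁻¹ → T = 2π/N = 632.35 s = 10.539 min ≈ 10.5 min.

10.5 min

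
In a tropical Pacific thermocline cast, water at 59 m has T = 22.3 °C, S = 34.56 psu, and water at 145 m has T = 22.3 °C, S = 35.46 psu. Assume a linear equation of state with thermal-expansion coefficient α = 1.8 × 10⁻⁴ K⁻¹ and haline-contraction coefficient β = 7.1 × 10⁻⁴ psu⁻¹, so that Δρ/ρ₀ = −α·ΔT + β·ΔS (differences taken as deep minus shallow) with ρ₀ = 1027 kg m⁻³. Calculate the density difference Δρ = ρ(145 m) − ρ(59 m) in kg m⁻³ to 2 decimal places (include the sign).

+0.66 kg m⁻³

ΔT = +0.0 K, ΔS = +0.90 psu (deep − shallow).
Δρ/ρ₀ = −(1.8 × 10⁻⁴)(+0.0) + (7.1 × 10⁻⁴)(+0.90) = 6.39 × 10⁻⁴.
Δρ = 1027 × (6.39 × 10⁻⁴) = +0.66 kg m⁻³.
Positive Δρ: denser below, stable.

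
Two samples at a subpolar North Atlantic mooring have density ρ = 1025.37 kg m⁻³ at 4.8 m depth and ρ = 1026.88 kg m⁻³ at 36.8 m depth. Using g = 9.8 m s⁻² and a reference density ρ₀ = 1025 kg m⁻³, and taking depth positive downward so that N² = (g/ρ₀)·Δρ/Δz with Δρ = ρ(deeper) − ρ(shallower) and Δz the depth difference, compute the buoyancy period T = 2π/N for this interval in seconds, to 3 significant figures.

Δρ = 1026.88 − 1025.37 = 1.51 kg m⁻³ over Δz = 36.8 − 4.8 = 32 m.
N² = (9.8/1025) × (1.51/32) = 4.5116 × 10⁻⁴ s⁻².
N = √(4.5116 × 10⁻⁴) = 0.021241 rad s⁻¹, so T = 2π/N = 295.80 s ≈ 296 s.
A positive N² confirms static stability across the interval.

296 s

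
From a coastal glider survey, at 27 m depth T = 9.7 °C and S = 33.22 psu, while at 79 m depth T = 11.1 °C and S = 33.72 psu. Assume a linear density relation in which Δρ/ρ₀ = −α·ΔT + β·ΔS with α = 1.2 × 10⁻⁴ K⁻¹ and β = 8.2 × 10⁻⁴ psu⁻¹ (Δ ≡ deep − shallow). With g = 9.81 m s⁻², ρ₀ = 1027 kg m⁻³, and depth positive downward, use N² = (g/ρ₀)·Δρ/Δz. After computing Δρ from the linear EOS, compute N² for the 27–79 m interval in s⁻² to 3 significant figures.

4.57 × 10⁻⁵ s⁻²

ΔT = +1.4 K, ΔS = +0.50 psu (deep − shallow).
Δρ/ρ₀ = −αΔT + βΔS = -1.68 × 10⁻⁴ + 4.10 × 10⁻⁴ = 2.42 × 10⁻⁴, so Δρ ≈ 0.2485 kg m⁻³.
N² = (g/ρ₀)·Δρ/Δz = g·(Δρ/ρ₀)/Δz = 9.81 × 2.42 × 10⁻⁴ / 52 = 4.5654 × 10⁻⁵ s⁻² ≈ 4.57 × 10⁻⁵ s⁻².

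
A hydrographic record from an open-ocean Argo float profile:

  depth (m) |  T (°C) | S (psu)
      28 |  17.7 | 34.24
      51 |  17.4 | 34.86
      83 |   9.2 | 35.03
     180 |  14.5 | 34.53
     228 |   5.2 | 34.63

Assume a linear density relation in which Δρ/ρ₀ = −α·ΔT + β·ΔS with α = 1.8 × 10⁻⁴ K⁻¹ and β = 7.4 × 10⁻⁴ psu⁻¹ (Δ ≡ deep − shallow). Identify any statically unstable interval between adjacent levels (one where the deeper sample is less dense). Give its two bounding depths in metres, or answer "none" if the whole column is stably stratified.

83–180 m

Evaluate Δρ/ρ₀ = −αΔT + βΔS across each adjacent pair:
  28–51 m: −αΔT+βΔS = −(1.8 × 10⁻⁴)(-0.3)+(7.4 × 10⁻⁴)(+0.62) = 5.1 × 10⁻⁴ → stable
  51–83 m: −αΔT+βΔS = −(1.8 × 10⁻⁴)(-8.2)+(7.4 × 10⁻⁴)(+0.17) = 1.6 × 10⁻³ → stable
  83–180 m: −αΔT+βΔS = −(1.8 × 10⁻⁴)(+5.3)+(7.4 × 10⁻⁴)(-0.50) = -1.3 × 10⁻³ → UNSTABLE
  180–228 m: −αΔT+βΔS = −(1.8 × 10⁻⁴)(-9.3)+(7.4 × 10⁻⁴)(+0.10) = 1.7 × 10⁻³ → stable
The 83–180 m interval has Δρ < 0: lighter water underlies denser water.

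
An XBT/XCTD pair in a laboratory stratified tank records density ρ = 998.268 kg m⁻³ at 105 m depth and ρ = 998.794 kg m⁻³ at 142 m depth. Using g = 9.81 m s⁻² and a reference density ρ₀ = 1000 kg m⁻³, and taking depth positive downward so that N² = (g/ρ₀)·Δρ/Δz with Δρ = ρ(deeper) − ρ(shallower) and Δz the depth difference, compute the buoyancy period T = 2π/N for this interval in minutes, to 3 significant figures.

8.87 min

Δρ = 998.794 − 998.268 = 0.526 kg m⁻³ over Δz = 142 − 105 = 37 m.
N² = (9.81/1000) × (0.526/37) = 1.3946 × 10⁻⁴ s⁻².
N = √(1.3946 × 10⁻⁴) = 0.011809 rad s⁻¹, so T = 2π/N = 532.07 s = 8.8678 min ≈ 8.87 min.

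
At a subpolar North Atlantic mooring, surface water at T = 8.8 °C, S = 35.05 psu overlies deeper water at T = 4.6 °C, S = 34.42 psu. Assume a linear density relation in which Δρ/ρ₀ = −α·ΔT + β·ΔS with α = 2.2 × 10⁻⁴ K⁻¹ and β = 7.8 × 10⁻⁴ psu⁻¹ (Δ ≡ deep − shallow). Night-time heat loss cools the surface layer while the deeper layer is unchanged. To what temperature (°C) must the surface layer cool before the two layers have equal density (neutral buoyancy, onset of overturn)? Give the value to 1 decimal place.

Neutral buoyancy requires Δρ = 0, i.e. −α(T_deep − T_surf′) + β(S_deep − S_surf) = 0.
T_surf′ = T_deep − (β/α)·ΔS = 4.6 − (7.8 × 10⁻⁴/2.2 × 10⁻⁴)·(-0.63) = 6.834 °C.
Cooling required: 8.8 − (6.834) = 1.966 °C.

6.8 °C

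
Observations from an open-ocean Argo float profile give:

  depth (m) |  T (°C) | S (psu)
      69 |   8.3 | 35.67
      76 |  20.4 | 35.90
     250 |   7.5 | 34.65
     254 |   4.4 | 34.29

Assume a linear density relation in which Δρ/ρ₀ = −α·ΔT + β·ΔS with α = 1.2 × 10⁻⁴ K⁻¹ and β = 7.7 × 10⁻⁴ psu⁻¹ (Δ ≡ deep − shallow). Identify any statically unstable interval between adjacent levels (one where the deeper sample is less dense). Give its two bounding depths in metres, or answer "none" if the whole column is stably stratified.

69–76 m

Evaluate Δρ/ρ₀ = −αΔT + βΔS across each adjacent pair:
  69–76 m: −αΔT+βΔS = −(1.2 × 10⁻⁴)(+12.1)+(7.7 × 10⁻⁴)(+0.23) = -1.3 × 10⁻³ → UNSTABLE
  76–250 m: −αΔT+βΔS = −(1.2 × 10⁻⁴)(-12.9)+(7.7 × 10⁻⁴)(-1.25) = 5.9 × 10⁻⁴ → stable
  250–254 m: −αΔT+βΔS = −(1.2 × 10⁻⁴)(-3.1)+(7.7 × 10⁻⁴)(-0.36) = 9.5 × 10⁻⁵ → stable
The 69–76 m interval has Δρ < 0: lighter water underlies denser water.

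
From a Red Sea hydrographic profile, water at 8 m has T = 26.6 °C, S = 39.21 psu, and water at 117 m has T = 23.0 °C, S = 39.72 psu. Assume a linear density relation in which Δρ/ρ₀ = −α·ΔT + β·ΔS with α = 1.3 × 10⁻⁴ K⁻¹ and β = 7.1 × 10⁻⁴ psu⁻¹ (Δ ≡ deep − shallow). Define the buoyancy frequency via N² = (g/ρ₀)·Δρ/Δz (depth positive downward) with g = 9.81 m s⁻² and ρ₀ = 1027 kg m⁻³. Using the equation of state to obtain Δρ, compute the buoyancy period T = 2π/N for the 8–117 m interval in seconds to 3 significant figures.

727 s

ΔT = -3.6 K, ΔS = +0.51 psu (deep − shallow).
Δρ/ρ₀ = −αΔT + βΔS = 4.68 × 10⁻⁴ + 3.621 × 10⁻⁴ = 8.301 × 10⁻⁴, so Δρ ≈ 0.8525 kg m⁻³.
N² = (g/ρ₀)·Δρ/Δz = g·(Δρ/ρ₀)/Δz = 9.81 × 8.301 × 10⁻⁴ / 109 = 7.4709 × 10⁻⁵ s⁻².
N = √(7.4709 × 10⁻⁵) = 8.6434 × 10⁻³ rad s⁻¹ → T = 2π/N = 726.93 s ≈ 727 s.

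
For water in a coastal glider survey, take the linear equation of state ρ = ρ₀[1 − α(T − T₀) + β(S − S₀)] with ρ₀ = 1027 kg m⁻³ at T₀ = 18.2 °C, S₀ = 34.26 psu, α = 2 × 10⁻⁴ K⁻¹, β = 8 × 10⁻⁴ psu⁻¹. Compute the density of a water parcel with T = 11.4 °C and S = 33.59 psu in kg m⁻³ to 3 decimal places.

T − T₀ = -6.8 K, S − S₀ = -0.67 psu.
Bracket = 1 − α·(-6.8) + β·(-0.67) = 1 + (8.24 × 10⁻⁴) = 1.0008240.
ρ = 1027 × 1.0008240 = 1027.846 kg m⁻³.

1027.846 kg m⁻³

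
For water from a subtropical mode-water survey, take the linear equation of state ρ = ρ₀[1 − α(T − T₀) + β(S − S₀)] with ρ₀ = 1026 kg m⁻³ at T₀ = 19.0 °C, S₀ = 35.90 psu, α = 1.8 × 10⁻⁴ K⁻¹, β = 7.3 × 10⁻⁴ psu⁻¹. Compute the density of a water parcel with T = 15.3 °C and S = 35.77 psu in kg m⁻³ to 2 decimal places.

T − T₀ = -3.7 K, S − S₀ = -0.13 psu.
Bracket = 1 − α·(-3.7) + β·(-0.13) = 1 + (5.711 × 10⁻⁴) = 1.0005711.
ρ = 1026 × 1.0005711 = 1026.59 kg m⁻³.

1026.59 kg m⁻³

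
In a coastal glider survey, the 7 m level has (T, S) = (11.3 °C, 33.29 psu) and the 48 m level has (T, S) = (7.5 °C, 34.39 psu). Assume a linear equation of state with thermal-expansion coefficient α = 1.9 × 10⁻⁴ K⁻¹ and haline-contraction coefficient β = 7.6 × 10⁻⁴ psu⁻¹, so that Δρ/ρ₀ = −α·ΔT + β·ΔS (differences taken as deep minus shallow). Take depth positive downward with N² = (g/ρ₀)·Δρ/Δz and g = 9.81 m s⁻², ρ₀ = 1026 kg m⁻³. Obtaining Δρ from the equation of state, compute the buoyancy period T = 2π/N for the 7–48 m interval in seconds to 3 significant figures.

ΔT = -3.8 K, ΔS = +1.10 psu (deep − shallow).
Δρ/ρ₀ = −αΔT + βΔS = 7.22 × 10⁻⁴ + 8.36 × 10⁻⁴ = 1.558 × 10⁻³, so Δρ ≈ 1.599 kg m⁻³.
N² = (g/ρ₀)·Δρ/Δz = g·(Δρ/ρ₀)/Δz = 9.81 × 1.558 × 10⁻³ / 41 = 3.7278 × 10⁻⁴ s⁻².
N = √(3.7278 × 10⁻⁴) = 0.019308 rad s⁻¹ → T = 2π/N = 325.42 s ≈ 325 s.

325 s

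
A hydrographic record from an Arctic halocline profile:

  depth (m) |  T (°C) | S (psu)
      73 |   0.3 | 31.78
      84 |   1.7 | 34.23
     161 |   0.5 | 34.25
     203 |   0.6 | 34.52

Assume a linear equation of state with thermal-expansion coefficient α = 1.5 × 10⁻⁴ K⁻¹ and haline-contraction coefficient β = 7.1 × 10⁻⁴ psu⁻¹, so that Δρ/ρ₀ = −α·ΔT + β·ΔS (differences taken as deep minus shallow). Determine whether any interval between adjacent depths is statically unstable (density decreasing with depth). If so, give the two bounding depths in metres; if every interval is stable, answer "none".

Evaluate Δρ/ρ₀ = −αΔT + βΔS across each adjacent pair:
  73–84 m: −αΔT+βΔS = −(1.5 × 10⁻⁴)(+1.4)+(7.1 × 10⁻⁴)(+2.45) = 1.5 × 10⁻³ → stable
  84–161 m: −αΔT+βΔS = −(1.5 × 10⁻⁴)(-1.2)+(7.1 × 10⁻⁴)(+0.02) = 1.9 × 10⁻⁴ → stable
  161–203 m: −αΔT+βΔS = −(1.5 × 10⁻⁴)(+0.1)+(7.1 × 10⁻⁴)(+0.27) = 1.8 × 10⁻⁴ → stable
Every interval has Δρ > 0: the column is stably stratified throughout.

none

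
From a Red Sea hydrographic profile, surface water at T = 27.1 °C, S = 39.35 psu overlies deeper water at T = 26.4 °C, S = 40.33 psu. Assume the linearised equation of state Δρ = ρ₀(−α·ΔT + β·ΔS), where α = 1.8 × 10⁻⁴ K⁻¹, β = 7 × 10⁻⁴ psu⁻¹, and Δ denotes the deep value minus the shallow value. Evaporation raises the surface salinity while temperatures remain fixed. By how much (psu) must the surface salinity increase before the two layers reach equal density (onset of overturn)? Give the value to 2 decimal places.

1.16 psu

Neutral buoyancy requires −α(T_deep − T_surf) + β(S_deep − S_surf′) = 0.
S_surf′ = S_deep − (α/β)·ΔT = 40.33 − (1.8 × 10⁻⁴/7 × 10⁻⁴)·(-0.7) = 40.5100 psu.
Increase required: 40.5100 − 39.35 = 1.1600 psu.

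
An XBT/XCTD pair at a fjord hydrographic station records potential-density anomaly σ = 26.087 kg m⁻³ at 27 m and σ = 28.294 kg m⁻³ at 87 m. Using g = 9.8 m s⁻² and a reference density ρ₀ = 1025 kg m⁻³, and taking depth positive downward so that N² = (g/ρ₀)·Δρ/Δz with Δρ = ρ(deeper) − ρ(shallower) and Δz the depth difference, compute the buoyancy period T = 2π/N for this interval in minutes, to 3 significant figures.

Δρ = 1028.294 − 1026.087 = 2.207 kg m⁻³ over Δz = 87 − 27 = 60 m.
N² = (9.8/1025) × (2.207/60) = 3.5168 × 10⁻⁴ s⁻².
N = √(3.5168 × 10⁻⁴) = 0.018753 rad s⁻¹, so T = 2π/N = 335.05 s = 5.5842 min ≈ 5.58 min.

5.58 min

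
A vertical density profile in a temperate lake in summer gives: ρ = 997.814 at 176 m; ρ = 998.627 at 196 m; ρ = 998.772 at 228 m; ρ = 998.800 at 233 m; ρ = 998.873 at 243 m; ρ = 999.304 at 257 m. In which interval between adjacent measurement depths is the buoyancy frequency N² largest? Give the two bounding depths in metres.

Compute the density gradient over each adjacent pair:
  176–196 m: Δρ/Δz = 0.813/20 = 0.041 kg m⁻⁴
  196–228 m: Δρ/Δz = 0.145/32 = 4.5 × 10⁻³ kg m⁻⁴
  228–233 m: Δρ/Δz = 0.028/5 = 5.6 × 10⁻³ kg m⁻⁴
  233–243 m: Δρ/Δz = 0.073/10 = 7.3 × 10⁻³ kg m⁻⁴
  243–257 m: Δρ/Δz = 0.431/14 = 0.031 kg m⁻⁴
The largest gradient is in the 176–196 m interval — the pycnocline.

176–196 m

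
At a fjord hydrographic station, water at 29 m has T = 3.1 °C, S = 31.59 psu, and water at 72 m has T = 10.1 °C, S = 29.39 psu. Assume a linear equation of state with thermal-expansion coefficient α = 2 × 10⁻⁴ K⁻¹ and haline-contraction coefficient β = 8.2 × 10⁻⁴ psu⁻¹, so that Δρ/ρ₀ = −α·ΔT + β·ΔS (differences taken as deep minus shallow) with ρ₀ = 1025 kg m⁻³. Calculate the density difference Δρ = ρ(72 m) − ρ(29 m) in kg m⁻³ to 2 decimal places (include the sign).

-3.28 kg m⁻³

ΔT = +7.0 K, ΔS = -2.20 psu (deep − shallow).
Δρ/ρ₀ = −(2 × 10⁻⁴)(+7.0) + (8.2 × 10⁻⁴)(-2.20) = -3.204 × 10⁻³.
Δρ = 1025 × (-3.204 × 10⁻³) = -3.28 kg m⁻³.
Negative Δρ: lighter below, statically unstable.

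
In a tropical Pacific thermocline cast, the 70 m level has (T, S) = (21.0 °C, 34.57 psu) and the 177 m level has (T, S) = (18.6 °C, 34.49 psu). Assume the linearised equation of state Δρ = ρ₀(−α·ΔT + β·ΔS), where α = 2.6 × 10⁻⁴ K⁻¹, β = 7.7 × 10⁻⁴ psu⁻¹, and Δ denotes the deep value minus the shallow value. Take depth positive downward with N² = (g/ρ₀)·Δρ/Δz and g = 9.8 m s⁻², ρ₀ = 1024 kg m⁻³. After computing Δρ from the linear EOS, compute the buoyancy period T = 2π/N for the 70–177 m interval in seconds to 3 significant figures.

875 s

ΔT = -2.4 K, ΔS = -0.08 psu (deep − shallow).
Δρ/ρ₀ = −αΔT + βΔS = 6.24 × 10⁻⁴ − 6.16 × 10⁻⁵ = 5.624 × 10⁻⁴, so Δρ ≈ 0.5759 kg m⁻³.
N² = (g/ρ₀)·Δρ/Δz = g·(Δρ/ρ₀)/Δz = 9.8 × 5.624 × 10⁻⁴ / 107 = 5.1510 × 10⁻⁵ s⁻².
N = √(5.1510 × 10⁻⁵) = 7.1770 × 10⁻³ rad s⁻¹ → T = 2π/N = 875.46 s ≈ 875 s.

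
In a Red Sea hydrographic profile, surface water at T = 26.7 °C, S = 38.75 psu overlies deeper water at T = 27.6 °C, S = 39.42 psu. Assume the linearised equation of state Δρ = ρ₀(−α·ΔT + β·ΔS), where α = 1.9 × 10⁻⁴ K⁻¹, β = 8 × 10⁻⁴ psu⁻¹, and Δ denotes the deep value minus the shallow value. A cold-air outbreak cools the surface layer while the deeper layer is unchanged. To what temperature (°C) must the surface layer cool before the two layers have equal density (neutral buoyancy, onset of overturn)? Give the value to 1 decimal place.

24.8 °C

Neutral buoyancy requires Δρ = 0, i.e. −α(T_deep − T_surf′) + β(S_deep − S_surf) = 0.
T_surf′ = T_deep − (β/α)·ΔS = 27.6 − (8 × 10⁻⁴/1.9 × 10⁻⁴)·(+0.67) = 24.779 °C.
Cooling required: 26.7 − (24.779) = 1.921 °C.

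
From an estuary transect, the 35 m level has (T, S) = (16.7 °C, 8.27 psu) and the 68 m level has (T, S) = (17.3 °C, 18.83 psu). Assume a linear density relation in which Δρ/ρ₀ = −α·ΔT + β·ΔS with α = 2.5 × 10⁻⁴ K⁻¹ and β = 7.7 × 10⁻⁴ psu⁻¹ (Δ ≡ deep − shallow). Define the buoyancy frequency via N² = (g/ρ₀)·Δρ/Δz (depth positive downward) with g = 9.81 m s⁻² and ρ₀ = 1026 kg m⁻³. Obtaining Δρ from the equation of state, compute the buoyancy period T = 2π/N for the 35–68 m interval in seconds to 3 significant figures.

129 s

ΔT = +0.6 K, ΔS = +10.56 psu (deep − shallow).
Δρ/ρ₀ = −αΔT + βΔS = -1.50 × 10⁻⁴ + 8.1312 × 10⁻³ = 7.9812 × 10⁻³, so Δρ ≈ 8.189 kg m⁻³.
N² = (g/ρ₀)·Δρ/Δz = g·(Δρ/ρ₀)/Δz = 9.81 × 7.9812 × 10⁻³ / 33 = 2.3726 × 10⁻³ s⁻².
N = √(2.3726 × 10⁻³) = 0.048709 rad s⁻¹ → T = 2π/N = 128.99 s ≈ 129 s.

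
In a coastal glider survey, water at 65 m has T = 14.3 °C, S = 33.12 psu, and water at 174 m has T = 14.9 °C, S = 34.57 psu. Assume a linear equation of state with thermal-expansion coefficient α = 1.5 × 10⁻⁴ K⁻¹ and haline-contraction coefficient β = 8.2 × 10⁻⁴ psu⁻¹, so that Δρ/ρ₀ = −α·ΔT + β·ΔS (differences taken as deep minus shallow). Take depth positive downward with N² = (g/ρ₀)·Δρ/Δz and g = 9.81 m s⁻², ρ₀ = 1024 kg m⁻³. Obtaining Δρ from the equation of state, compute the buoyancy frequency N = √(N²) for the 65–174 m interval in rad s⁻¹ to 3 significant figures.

ΔT = +0.6 K, ΔS = +1.45 psu (deep − shallow).
Δρ/ρ₀ = −αΔT + βΔS = -9.00 × 10⁻⁵ + 1.189 × 10⁻³ = 1.099 × 10⁻³, so Δρ ≈ 1.125 kg m⁻³.
N² = (g/ρ₀)·Δρ/Δz = g·(Δρ/ρ₀)/Δz = 9.81 × 1.099 × 10⁻³ / 109 = 9.8910 × 10⁻⁵ s⁻².
N = √(9.8910 × 10⁻⁵) = 9.9454 × 10⁻³ rad s⁻¹ ≈ 9.95 × 10⁻³ rad s⁻¹.

9.95 × 10⁻³ rad s⁻¹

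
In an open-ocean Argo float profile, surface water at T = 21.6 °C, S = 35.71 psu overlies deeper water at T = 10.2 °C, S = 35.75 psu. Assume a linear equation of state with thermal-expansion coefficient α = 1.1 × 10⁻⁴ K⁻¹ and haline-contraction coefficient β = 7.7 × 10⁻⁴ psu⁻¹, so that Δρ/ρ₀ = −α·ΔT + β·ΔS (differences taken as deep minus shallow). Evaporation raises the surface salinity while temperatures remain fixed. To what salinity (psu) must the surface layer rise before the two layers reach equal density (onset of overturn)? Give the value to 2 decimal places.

37.38 psu

Neutral buoyancy requires −α(T_deep − T_surf) + β(S_deep − S_surf′) = 0.
S_surf′ = S_deep − (α/β)·ΔT = 35.75 − (1.1 × 10⁻⁴/7.7 × 10⁻⁴)·(-11.4) = 37.3786 psu.
Increase required: 37.3786 − 35.71 = 1.6686 psu.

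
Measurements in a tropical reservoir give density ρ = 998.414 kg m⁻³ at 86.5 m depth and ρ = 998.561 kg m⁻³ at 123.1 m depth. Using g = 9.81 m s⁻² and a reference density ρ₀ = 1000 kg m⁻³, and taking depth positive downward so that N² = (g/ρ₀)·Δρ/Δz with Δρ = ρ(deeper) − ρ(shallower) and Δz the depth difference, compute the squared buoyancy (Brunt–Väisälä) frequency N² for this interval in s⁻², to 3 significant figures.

Δρ = 998.561 − 998.414 = 0.147 kg m⁻³ over Δz = 123.1 − 86.5 = 36.6 m.
N² = (9.81/1000) × (0.147/36.6) = 3.9401 × 10⁻⁵ s⁻² ≈ 3.94 × 10⁻⁵ s⁻².

3.94 × 10⁻⁵ s⁻²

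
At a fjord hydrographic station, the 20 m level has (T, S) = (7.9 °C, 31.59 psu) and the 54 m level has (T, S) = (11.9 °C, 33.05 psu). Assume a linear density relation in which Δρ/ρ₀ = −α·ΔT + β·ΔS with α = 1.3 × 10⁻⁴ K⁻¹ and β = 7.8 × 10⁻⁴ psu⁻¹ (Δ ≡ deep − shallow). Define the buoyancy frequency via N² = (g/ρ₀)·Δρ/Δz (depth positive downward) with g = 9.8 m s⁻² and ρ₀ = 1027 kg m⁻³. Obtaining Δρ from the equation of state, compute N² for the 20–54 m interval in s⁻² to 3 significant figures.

ΔT = +4.0 K, ΔS = +1.46 psu (deep − shallow).
Δρ/ρ₀ = −αΔT + βΔS = -5.20 × 10⁻⁴ + 1.1388 × 10⁻³ = 6.188 × 10⁻⁴, so Δρ ≈ 0.6355 kg m⁻³.
N² = (g/ρ₀)·Δρ/Δz = g·(Δρ/ρ₀)/Δz = 9.8 × 6.188 × 10⁻⁴ / 34 = 1.7836 × 10⁻⁴ s⁻² ≈ 1.78 × 10⁻⁴ s⁻².

1.78 × 10⁻⁴ s⁻²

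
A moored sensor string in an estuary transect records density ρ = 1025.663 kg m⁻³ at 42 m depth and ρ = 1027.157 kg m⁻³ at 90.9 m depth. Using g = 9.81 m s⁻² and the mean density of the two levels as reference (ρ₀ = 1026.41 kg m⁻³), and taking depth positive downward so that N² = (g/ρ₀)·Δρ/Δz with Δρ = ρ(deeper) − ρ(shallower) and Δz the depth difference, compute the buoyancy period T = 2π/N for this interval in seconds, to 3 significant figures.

Δρ = 1027.157 − 1025.663 = 1.494 kg m⁻³ over Δz = 90.9 − 42 = 48.9 m.
N² = (9.81/1026.41) × (1.494/48.9) = 2.9200 × 10⁻⁴ s⁻².
N = √(2.9200 × 10⁻⁴) = 0.017088 rad s⁻¹, so T = 2π/N = 367.70 s ≈ 368 s.

368 s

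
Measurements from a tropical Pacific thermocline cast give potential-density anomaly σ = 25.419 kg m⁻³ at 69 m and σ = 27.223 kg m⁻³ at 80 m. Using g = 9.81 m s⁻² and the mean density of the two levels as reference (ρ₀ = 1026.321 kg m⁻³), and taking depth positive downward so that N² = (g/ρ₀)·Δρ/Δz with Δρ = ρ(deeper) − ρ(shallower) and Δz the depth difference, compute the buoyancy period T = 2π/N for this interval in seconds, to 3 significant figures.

Δρ = 1027.223 − 1025.419 = 1.804 kg m⁻³ over Δz = 80 − 69 = 11 m.
N² = (9.81/1026.321) × (1.804/11) = 1.5676 × 10⁻³ s⁻².
N = √(1.5676 × 10⁻³) = 0.039593 rad s⁻¹, so T = 2π/N = 158.69 s ≈ 159 s.

159 s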